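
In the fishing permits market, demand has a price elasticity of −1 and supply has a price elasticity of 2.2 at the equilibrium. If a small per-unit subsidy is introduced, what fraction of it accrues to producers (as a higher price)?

For a small subsidy around the equilibrium, the benefit split depends on the relative slopes, which at a point are proportional to the elasticities.
Buyer share = εs/(εs + |εd|) = 2.2/(2.2 + 1) = 0.6875; seller share = |εd|/(εs + |εd|) = 0.3125.
So producers capture 0.3125 of the subsidy.

Producer share = 0.3125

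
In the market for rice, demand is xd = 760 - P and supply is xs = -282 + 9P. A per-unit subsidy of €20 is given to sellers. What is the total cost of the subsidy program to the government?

Government cost = €13476

Pre-subsidy: 760 - P = -282 + 9P gives P* = 104.2, x* = 655.8.
With the subsidy, sellers receive Ps = Pb + 20 for each unit, where Pb is the price buyers pay.
Supply in terms of Pb becomes xs = -282 + 9(Pb + 20) = -102 + 9Pb. Setting this equal to demand: 760 - Pb = -102 + 9Pb, so Pb = 86.2.
Sellers receive Ps = 86.2 + 20 = 106.2; x' = 760 − 1·86.2 = 673.8.
Government outlay = subsidy × quantity = 20 × 673.8 = 13476.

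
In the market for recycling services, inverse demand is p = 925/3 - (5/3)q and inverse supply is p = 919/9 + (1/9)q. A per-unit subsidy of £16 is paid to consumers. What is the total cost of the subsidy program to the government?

Government cost = £2000

Pre-subsidy: 925/3 - (5/3)q = 919/9 + (1/9)q gives q* = 116 and p* = 115.
With the rebate, buyers effectively pay pb = ps − 16, where ps is the price sellers receive.
On the curves, pb = 925/3 - (5/3)q and ps = 919/9 + (1/9)q; the wedge ps − pb = 16 gives 919/9 + (1/9)q − (925/3 - (5/3)q) = 16, so q' = 125.
Then pb = 925/3 − (5/3)·125 = 100 and ps = 919/9 + (1/9)·125 = 116.
Government outlay = subsidy × quantity = 16 × 125 = 2000.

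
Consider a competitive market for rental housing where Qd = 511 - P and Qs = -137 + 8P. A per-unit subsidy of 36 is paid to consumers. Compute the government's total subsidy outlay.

Pre-subsidy: 511 - P = -137 + 8P gives P* = 72, Q* = 439.
With the rebate, buyers effectively pay Pb = Ps − 36, where Ps is the price sellers receive.
Demand in terms of Ps becomes Qd = 511 − 1(Ps − 36) = 547 - Ps. Setting this equal to supply: 547 - Ps = -137 + 8Ps, so Ps = 76.
Buyers pay Pb = 76 − 36 = 40; Q' = -137 + 8·76 = 471.
Government outlay = subsidy × quantity = 36 × 471 = 16956.

Government cost = 16956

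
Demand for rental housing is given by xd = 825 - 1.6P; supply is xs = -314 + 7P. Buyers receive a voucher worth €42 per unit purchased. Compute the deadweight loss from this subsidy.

Deadweight loss = 49392/43

Pre-subsidy: 825 - 1.6P = -314 + 7P gives P* = 5695/43, x* = 26363/43.
With the rebate, buyers effectively pay Pb = Ps − 42, where Ps is the price sellers receive.
Demand in terms of Ps becomes xd = 825 − 1.6(Ps − 42) = 892.2 - 1.6Ps. Setting this equal to supply: 892.2 - 1.6Ps = -314 + 7Ps, so Ps = 6031/43.
Buyers pay Pb = 6031/43 − 42 = 4225/43; x' = -314 + 7·(6031/43) = 28715/43.
The subsidy expands output by 28715/43 − 26363/43 = 2352/43 past the efficient level; on those units the gap between marginal cost and willingness to pay runs from 0 up to 42.
DWL = ½ × 42 × 2352/43 = 49392/43.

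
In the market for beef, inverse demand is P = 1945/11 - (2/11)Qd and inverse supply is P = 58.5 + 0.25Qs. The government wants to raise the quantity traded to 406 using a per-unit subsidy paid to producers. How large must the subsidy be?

Required subsidy s = 57 per unit

At Q = 406, from the demand curve buyers pay Pb = 1945/11 − (2/11)·406 = 103; from the supply curve sellers need Ps = 58.5 + 0.25·406 = 160.
The subsidy must fill the gap: s = Ps − Pb = 160 − 103 = 57.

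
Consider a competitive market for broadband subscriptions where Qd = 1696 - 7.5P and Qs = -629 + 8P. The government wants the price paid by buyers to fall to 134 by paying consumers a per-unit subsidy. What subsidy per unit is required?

At a buyer price of 134, quantity demanded is 1696 − 7.5·134 = 691.
Sellers supply 691 only when they receive Ps with -629 + 8·Ps = 691, i.e. Ps = 165.
s = Ps − Pb = 165 − 134 = 31.

Required subsidy s = 31 per unit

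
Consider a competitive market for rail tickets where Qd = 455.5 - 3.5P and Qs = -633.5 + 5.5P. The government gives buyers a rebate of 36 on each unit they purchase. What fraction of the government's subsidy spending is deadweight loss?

DWL / government spending = 77/218

Pre-subsidy: 455.5 - 3.5P = -633.5 + 5.5P gives P* = 121, Q* = 32.
With the rebate, buyers effectively pay Pb = Ps − 36, where Ps is the price sellers receive.
Demand in terms of Ps becomes Qd = 455.5 − 3.5(Ps − 36) = 581.5 - 3.5Ps. Setting this equal to supply: 581.5 - 3.5Ps = -633.5 + 5.5Ps, so Ps = 135.
Buyers pay Pb = 135 − 36 = 99; Q' = -633.5 + 5.5·135 = 109.
ΔCS = ½(32 + 109)(121 − 99) = 1551; ΔPS = ½(32 + 109)(135 − 121) = 987.
Government spending = 36 × 109 = 3924.
DWL = ½ × 36 × (109 − 32) = 1386; fraction = 1386 / 3924 = 77/218.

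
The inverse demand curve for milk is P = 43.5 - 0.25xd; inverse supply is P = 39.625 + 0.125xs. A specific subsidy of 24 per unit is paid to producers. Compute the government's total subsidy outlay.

Government cost = 1784

Pre-subsidy: 43.5 - 0.25x = 39.625 + 0.125x gives x* = 31/3 and P* = 491/12.
With the subsidy, sellers receive Ps = Pb + 24 for each unit, where Pb is the price buyers pay.
On the curves, Pb = 43.5 - 0.25x and Ps = 39.625 + 0.125x; the wedge Ps − Pb = 24 gives 39.625 + 0.125x − (43.5 - 0.25x) = 24, so x' = 223/3.
Then Pb = 43.5 − 0.25·(223/3) = 299/12 and Ps = 39.625 + 0.125·(223/3) = 587/12.
Government outlay = subsidy × quantity = 24 × 223/3 = 1784.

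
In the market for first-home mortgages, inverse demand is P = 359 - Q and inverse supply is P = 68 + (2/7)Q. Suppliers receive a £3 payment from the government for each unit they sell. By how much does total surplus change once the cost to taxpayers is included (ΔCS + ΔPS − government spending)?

Net change in total surplus = -£3.5

Pre-subsidy: 359 - Q = 68 + (2/7)Q gives Q* = 679/3 and P* = 398/3.
With the subsidy, sellers receive Ps = Pb + 3 for each unit, where Pb is the price buyers pay.
On the curves, Pb = 359 - Q and Ps = 68 + (2/7)Q; the wedge Ps − Pb = 3 gives 68 + (2/7)Q − (359 - Q) = 3, so Q' = 686/3.
Then Pb = 359 − 1·(686/3) = 391/3 and Ps = 68 + (2/7)·(686/3) = 400/3.
ΔCS = ½(679/3 + 686/3)(398/3 − 391/3) = 3185/6; ΔPS = ½(679/3 + 686/3)(400/3 − 398/3) = 455/3.
Government spending = 3 × 686/3 = 686.
Net change = 3185/6 + 455/3 − 686 = -3.5. The loss equals the DWL triangle ½·3·7/3.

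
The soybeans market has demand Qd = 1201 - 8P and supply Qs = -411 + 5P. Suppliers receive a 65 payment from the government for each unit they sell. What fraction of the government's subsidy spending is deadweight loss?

Pre-subsidy: 1201 - 8P = -411 + 5P gives P* = 124, Q* = 209.
With the subsidy, sellers receive Ps = Pb + 65 for each unit, where Pb is the price buyers pay.
Supply in terms of Pb becomes Qs = -411 + 5(Pb + 65) = -86 + 5Pb. Setting this equal to demand: 1201 - 8Pb = -86 + 5Pb, so Pb = 99.
Sellers receive Ps = 99 + 65 = 164; Q' = 1201 − 8·99 = 409.
ΔCS = ½(209 + 409)(124 − 99) = 7725; ΔPS = ½(209 + 409)(164 − 124) = 12360.
Government spending = 65 × 409 = 26585.
DWL = ½ × 65 × (409 − 209) = 6500; fraction = 6500 / 26585 = 100/409.

DWL / government spending = 100/409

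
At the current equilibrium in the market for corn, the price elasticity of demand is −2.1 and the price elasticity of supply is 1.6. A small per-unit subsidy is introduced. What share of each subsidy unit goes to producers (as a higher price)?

For a small subsidy around the equilibrium, the benefit split depends on the relative slopes, which at a point are proportional to the elasticities.
Buyer share = εs/(εs + |εd|) = 1.6/(1.6 + 2.1) = 16/37; seller share = |εd|/(εs + |εd|) = 21/37.
So producers capture 21/37 of the subsidy.

Producer share = 21/37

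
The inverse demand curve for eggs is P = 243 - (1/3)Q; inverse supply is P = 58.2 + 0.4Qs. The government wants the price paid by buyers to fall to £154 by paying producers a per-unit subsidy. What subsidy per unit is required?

Required subsidy s = £11 per unit

At a buyer price of 154, quantity demanded is 729 − 3·154 = 267.
Sellers supply 267 only when they receive Ps = 58.2 + 0.4·267 = 165.
s = Ps − Pb = 165 − 154 = 11.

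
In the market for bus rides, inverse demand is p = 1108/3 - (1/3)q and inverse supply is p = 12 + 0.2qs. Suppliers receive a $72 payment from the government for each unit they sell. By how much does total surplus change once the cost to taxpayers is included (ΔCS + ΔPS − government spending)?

Net change in total surplus = -$4860

Pre-subsidy: 1108/3 - (1/3)q = 12 + 0.2q gives q* = 670 and p* = 146.
With the subsidy, sellers receive ps = pb + 72 for each unit, where pb is the price buyers pay.
On the curves, pb = 1108/3 - (1/3)q and ps = 12 + 0.2q; the wedge ps − pb = 72 gives 12 + 0.2q − (1108/3 - (1/3)q) = 72, so q' = 805.
Then pb = 1108/3 − (1/3)·805 = 101 and ps = 12 + 0.2·805 = 173.
ΔCS = ½(670 + 805)(146 − 101) = 33187.5; ΔPS = ½(670 + 805)(173 − 146) = 19912.5.
Government spending = 72 × 805 = 57960.
Net change = 33187.5 + 19912.5 − 57960 = -4860. The loss equals the DWL triangle ½·72·135.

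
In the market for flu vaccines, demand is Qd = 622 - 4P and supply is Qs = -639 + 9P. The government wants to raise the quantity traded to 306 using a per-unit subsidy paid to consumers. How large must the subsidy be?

Required subsidy s = 26 per unit

At Q = 306, invert demand for the buyer price: Pb = (622 − 306)/4 = 79; invert supply for the seller price: Ps = (306 − (-639))/9 = 105.
The subsidy must fill the gap: s = Ps − Pb = 105 − 79 = 26.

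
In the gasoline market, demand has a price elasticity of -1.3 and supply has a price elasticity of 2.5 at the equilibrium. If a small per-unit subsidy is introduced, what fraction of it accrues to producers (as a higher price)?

Producer share = 13/38

For a small subsidy around the equilibrium, the benefit split depends on the relative slopes, which at a point are proportional to the elasticities.
Buyer share = εs/(εs + |εd|) = 2.5/(2.5 + 1.3) = 25/38; seller share = |εd|/(εs + |εd|) = 13/38.
So producers capture 13/38 of the subsidy.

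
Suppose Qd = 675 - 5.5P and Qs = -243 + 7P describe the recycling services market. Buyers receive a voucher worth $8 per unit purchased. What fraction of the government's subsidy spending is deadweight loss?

DWL / government spending = 308/7393

Pre-subsidy: 675 - 5.5P = -243 + 7P gives P* = 73.44, Q* = 271.08.
With the rebate, buyers effectively pay Pb = Ps − 8, where Ps is the price sellers receive.
Demand in terms of Ps becomes Qd = 675 − 5.5(Ps − 8) = 719 - 5.5Ps. Setting this equal to supply: 719 - 5.5Ps = -243 + 7Ps, so Ps = 76.96.
Buyers pay Pb = 76.96 − 8 = 68.96; Q' = -243 + 7·76.96 = 295.72.
ΔCS = ½(271.08 + 295.72)(73.44 − 68.96) = 1269.632; ΔPS = ½(271.08 + 295.72)(76.96 − 73.44) = 997.568.
Government spending = 8 × 295.72 = 2365.76.
DWL = ½ × 8 × (295.72 − 271.08) = 98.56; fraction = 98.56 / 2365.76 = 308/7393.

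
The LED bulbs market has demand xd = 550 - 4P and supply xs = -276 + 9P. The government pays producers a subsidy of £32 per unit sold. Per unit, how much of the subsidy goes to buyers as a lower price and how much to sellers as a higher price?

Pre-subsidy: 550 - 4P = -276 + 9P gives P* = 826/13, x* = 3846/13.
With the subsidy, sellers receive Ps = Pb + 32 for each unit, where Pb is the price buyers pay.
Supply in terms of Pb becomes xs = -276 + 9(Pb + 32) = 12 + 9Pb. Setting this equal to demand: 550 - 4Pb = 12 + 9Pb, so Pb = 538/13.
Sellers receive Ps = 538/13 + 32 = 954/13; x' = 550 − 4·(538/13) = 4998/13.
Buyers' price falls by P* − Pb = 826/13 − 538/13 = 288/13; sellers' price rises by Ps − P* = 954/13 − 826/13 = 128/13.

Buyers gain 288/13 per unit; sellers gain 128/13 per unit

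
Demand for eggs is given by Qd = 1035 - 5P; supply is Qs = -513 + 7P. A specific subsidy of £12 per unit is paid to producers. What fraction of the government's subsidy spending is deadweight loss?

Pre-subsidy: 1035 - 5P = -513 + 7P gives P* = 129, Q* = 390.
With the subsidy, sellers receive Ps = Pb + 12 for each unit, where Pb is the price buyers pay.
Supply in terms of Pb becomes Qs = -513 + 7(Pb + 12) = -429 + 7Pb. Setting this equal to demand: 1035 - 5Pb = -429 + 7Pb, so Pb = 122.
Sellers receive Ps = 122 + 12 = 134; Q' = 1035 − 5·122 = 425.
ΔCS = ½(390 + 425)(129 − 122) = 2852.5; ΔPS = ½(390 + 425)(134 − 129) = 2037.5.
Government spending = 12 × 425 = 5100.
DWL = ½ × 12 × (425 − 390) = 210; fraction = 210 / 5100 = 7/170.

DWL / government spending = 7/170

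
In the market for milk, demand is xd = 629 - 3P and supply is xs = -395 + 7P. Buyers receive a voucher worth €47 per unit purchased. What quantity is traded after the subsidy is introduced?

x' = 420.5

Pre-subsidy: 629 - 3P = -395 + 7P gives P* = 102.4, x* = 321.8.
With the rebate, buyers effectively pay Pb = Ps − 47, where Ps is the price sellers receive.
Demand in terms of Ps becomes xd = 629 − 3(Ps − 47) = 770 - 3Ps. Setting this equal to supply: 770 - 3Ps = -395 + 7Ps, so Ps = 116.5.
Buyers pay Pb = 116.5 − 47 = 69.5; x' = -395 + 7·116.5 = 420.5.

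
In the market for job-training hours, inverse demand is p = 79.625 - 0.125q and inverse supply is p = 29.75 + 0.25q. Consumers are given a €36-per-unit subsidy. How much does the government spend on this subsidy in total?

Government cost = €8244

Pre-subsidy: 79.625 - 0.125q = 29.75 + 0.25q gives q* = 133 and p* = 63.
With the rebate, buyers effectively pay pb = ps − 36, where ps is the price sellers receive.
On the curves, pb = 79.625 - 0.125q and ps = 29.75 + 0.25q; the wedge ps − pb = 36 gives 29.75 + 0.25q − (79.625 - 0.125q) = 36, so q' = 229.
Then pb = 79.625 − 0.125·229 = 51 and ps = 29.75 + 0.25·229 = 87.
Government outlay = subsidy × quantity = 36 × 229 = 8244.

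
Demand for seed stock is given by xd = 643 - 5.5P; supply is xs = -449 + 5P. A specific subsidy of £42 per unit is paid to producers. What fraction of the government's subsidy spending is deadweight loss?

DWL / government spending = 55/181

Pre-subsidy: 643 - 5.5P = -449 + 5P gives P* = 104, x* = 71.
With the subsidy, sellers receive Ps = Pb + 42 for each unit, where Pb is the price buyers pay.
Supply in terms of Pb becomes xs = -449 + 5(Pb + 42) = -239 + 5Pb. Setting this equal to demand: 643 - 5.5Pb = -239 + 5Pb, so Pb = 84.
Sellers receive Ps = 84 + 42 = 126; x' = 643 − 5.5·84 = 181.
ΔCS = ½(71 + 181)(104 − 84) = 2520; ΔPS = ½(71 + 181)(126 − 104) = 2772.
Government spending = 42 × 181 = 7602.
DWL = ½ × 42 × (181 − 71) = 2310; fraction = 2310 / 7602 = 55/181.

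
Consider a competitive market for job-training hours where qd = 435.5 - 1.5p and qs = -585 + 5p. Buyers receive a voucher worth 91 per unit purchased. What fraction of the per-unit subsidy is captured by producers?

Producer share = 3/13

Pre-subsidy: 435.5 - 1.5p = -585 + 5p gives p* = 157, q* = 200.
With the rebate, buyers effectively pay pb = ps − 91, where ps is the price sellers receive.
Demand in terms of ps becomes qd = 435.5 − 1.5(ps − 91) = 572 - 1.5ps. Setting this equal to supply: 572 - 1.5ps = -585 + 5ps, so ps = 178.
Buyers pay pb = 178 − 91 = 87; q' = -585 + 5·178 = 305.
Buyers' price falls by p* − pb = 157 − 87 = 70; sellers' price rises by ps − p* = 178 − 157 = 21.
So producers capture 21/91 = 3/13 of each unit of subsidy.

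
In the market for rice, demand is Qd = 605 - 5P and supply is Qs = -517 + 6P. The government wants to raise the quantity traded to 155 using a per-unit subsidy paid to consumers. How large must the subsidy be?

Required subsidy s = 22 per unit

At Q = 155, invert demand for the buyer price: Pb = (605 − 155)/5 = 90; invert supply for the seller price: Ps = (155 − (-517))/6 = 112.
The subsidy must fill the gap: s = Ps − Pb = 112 − 90 = 22.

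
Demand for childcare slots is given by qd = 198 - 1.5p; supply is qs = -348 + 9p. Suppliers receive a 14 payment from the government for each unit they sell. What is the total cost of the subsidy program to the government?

Government cost = 1932

Pre-subsidy: 198 - 1.5p = -348 + 9p gives p* = 52, q* = 120.
With the subsidy, sellers receive ps = pb + 14 for each unit, where pb is the price buyers pay.
Supply in terms of pb becomes qs = -348 + 9(pb + 14) = -222 + 9pb. Setting this equal to demand: 198 - 1.5pb = -222 + 9pb, so pb = 40.
Sellers receive ps = 40 + 14 = 54; q' = 198 − 1.5·40 = 138.
Government outlay = subsidy × quantity = 14 × 138 = 1932.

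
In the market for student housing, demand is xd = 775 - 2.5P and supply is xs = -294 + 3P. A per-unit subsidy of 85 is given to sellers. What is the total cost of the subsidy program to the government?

Pre-subsidy: 775 - 2.5P = -294 + 3P gives P* = 2138/11, x* = 3180/11.
With the subsidy, sellers receive Ps = Pb + 85 for each unit, where Pb is the price buyers pay.
Supply in terms of Pb becomes xs = -294 + 3(Pb + 85) = -39 + 3Pb. Setting this equal to demand: 775 - 2.5Pb = -39 + 3Pb, so Pb = 148.
Sellers receive Ps = 148 + 85 = 233; x' = 775 − 2.5·148 = 405.
Government outlay = subsidy × quantity = 85 × 405 = 34425.

Government cost = 34425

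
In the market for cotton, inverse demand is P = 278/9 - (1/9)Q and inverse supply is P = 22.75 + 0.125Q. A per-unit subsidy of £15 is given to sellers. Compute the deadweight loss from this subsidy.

Pre-subsidy: 278/9 - (1/9)Q = 22.75 + 0.125Q gives Q* = 586/17 and P* = 460/17.
With the subsidy, sellers receive Ps = Pb + 15 for each unit, where Pb is the price buyers pay.
On the curves, Pb = 278/9 - (1/9)Q and Ps = 22.75 + 0.125Q; the wedge Ps − Pb = 15 gives 22.75 + 0.125Q − (278/9 - (1/9)Q) = 15, so Q' = 98.
Then Pb = 278/9 − (1/9)·98 = 20 and Ps = 22.75 + 0.125·98 = 35.
The subsidy expands output by 98 − 586/17 = 1080/17 past the efficient level; on those units the gap between marginal cost and willingness to pay runs from 0 up to 15.
DWL = ½ × 15 × 1080/17 = 8100/17.

Deadweight loss = 8100/17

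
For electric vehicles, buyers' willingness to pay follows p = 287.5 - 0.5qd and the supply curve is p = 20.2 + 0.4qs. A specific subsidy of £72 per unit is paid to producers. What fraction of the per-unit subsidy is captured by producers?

Producer share = 4/9

Pre-subsidy: 287.5 - 0.5q = 20.2 + 0.4q gives q* = 297 and p* = 139.
With the subsidy, sellers receive ps = pb + 72 for each unit, where pb is the price buyers pay.
On the curves, pb = 287.5 - 0.5q and ps = 20.2 + 0.4q; the wedge ps − pb = 72 gives 20.2 + 0.4q − (287.5 - 0.5q) = 72, so q' = 377.
Then pb = 287.5 − 0.5·377 = 99 and ps = 20.2 + 0.4·377 = 171.
Buyers' price falls by p* − pb = 139 − 99 = 40; sellers' price rises by ps − p* = 171 − 139 = 32.
So producers capture 32/72 = 4/9 of each unit of subsidy.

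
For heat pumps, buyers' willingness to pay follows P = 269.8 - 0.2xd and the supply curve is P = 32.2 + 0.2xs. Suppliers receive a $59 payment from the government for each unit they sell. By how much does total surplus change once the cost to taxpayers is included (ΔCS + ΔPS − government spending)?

Net change in total surplus = -$4351.25

Pre-subsidy: 269.8 - 0.2x = 32.2 + 0.2x gives x* = 594 and P* = 151.
With the subsidy, sellers receive Ps = Pb + 59 for each unit, where Pb is the price buyers pay.
On the curves, Pb = 269.8 - 0.2x and Ps = 32.2 + 0.2x; the wedge Ps − Pb = 59 gives 32.2 + 0.2x − (269.8 - 0.2x) = 59, so x' = 741.5.
Then Pb = 269.8 − 0.2·741.5 = 121.5 and Ps = 32.2 + 0.2·741.5 = 180.5.
ΔCS = ½(594 + 741.5)(151 − 121.5) = 19698.625; ΔPS = ½(594 + 741.5)(180.5 − 151) = 19698.625.
Government spending = 59 × 741.5 = 43748.5.
Net change = 19698.625 + 19698.625 − 43748.5 = -4351.25. The loss equals the DWL triangle ½·59·147.5.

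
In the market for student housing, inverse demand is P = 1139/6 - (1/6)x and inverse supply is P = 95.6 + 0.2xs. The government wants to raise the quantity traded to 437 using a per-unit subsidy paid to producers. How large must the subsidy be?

At x = 437, from the demand curve buyers pay Pb = 1139/6 − (1/6)·437 = 117; from the supply curve sellers need Ps = 95.6 + 0.2·437 = 183.
The subsidy must fill the gap: s = Ps − Pb = 183 − 117 = 66.

Required subsidy s = 66 per unit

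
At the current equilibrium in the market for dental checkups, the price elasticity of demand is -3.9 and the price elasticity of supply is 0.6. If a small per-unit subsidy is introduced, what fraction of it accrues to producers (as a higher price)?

Producer share = 13/15

For a small subsidy around the equilibrium, the benefit split depends on the relative slopes, which at a point are proportional to the elasticities.
Buyer share = εs/(εs + |εd|) = 0.6/(0.6 + 3.9) = 2/15; seller share = |εd|/(εs + |εd|) = 13/15.
So producers capture 13/15 of the subsidy.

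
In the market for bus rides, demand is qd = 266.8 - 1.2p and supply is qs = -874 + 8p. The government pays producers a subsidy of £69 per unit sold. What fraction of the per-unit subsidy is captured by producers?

Producer share = 3/23

Pre-subsidy: 266.8 - 1.2p = -874 + 8p gives p* = 124, q* = 118.
With the subsidy, sellers receive ps = pb + 69 for each unit, where pb is the price buyers pay.
Supply in terms of pb becomes qs = -874 + 8(pb + 69) = -322 + 8pb. Setting this equal to demand: 266.8 - 1.2pb = -322 + 8pb, so pb = 64.
Sellers receive ps = 64 + 69 = 133; q' = 266.8 − 1.2·64 = 190.
Buyers' price falls by p* − pb = 124 − 64 = 60; sellers' price rises by ps − p* = 133 − 124 = 9.
So producers capture 9/69 = 3/23 of each unit of subsidy.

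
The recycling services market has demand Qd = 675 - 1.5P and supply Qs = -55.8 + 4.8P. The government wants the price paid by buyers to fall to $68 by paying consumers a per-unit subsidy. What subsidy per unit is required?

At a buyer price of 68, quantity demanded is 675 − 1.5·68 = 573.
Sellers supply 573 only when they receive Ps with -55.8 + 4.8·Ps = 573, i.e. Ps = 131.
s = Ps − Pb = 131 − 68 = 63.

Required subsidy s = $63 per unit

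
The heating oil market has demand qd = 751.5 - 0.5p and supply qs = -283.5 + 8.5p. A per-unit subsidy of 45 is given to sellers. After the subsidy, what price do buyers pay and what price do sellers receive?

Pre-subsidy: 751.5 - 0.5p = -283.5 + 8.5p gives p* = 115, q* = 694.
With the subsidy, sellers receive ps = pb + 45 for each unit, where pb is the price buyers pay.
Supply in terms of pb becomes qs = -283.5 + 8.5(pb + 45) = 99 + 8.5pb. Setting this equal to demand: 751.5 - 0.5pb = 99 + 8.5pb, so pb = 72.5.
Sellers receive ps = 72.5 + 45 = 117.5; q' = 751.5 − 0.5·72.5 = 715.25.

Buyers pay 72.5; sellers receive 117.5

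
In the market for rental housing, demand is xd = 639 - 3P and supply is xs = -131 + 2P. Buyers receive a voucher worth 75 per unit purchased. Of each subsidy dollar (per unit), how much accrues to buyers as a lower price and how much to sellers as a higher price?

Buyers gain 30 per unit; sellers gain 45 per unit

Pre-subsidy: 639 - 3P = -131 + 2P gives P* = 154, x* = 177.
With the rebate, buyers effectively pay Pb = Ps − 75, where Ps is the price sellers receive.
Demand in terms of Ps becomes xd = 639 − 3(Ps − 75) = 864 - 3Ps. Setting this equal to supply: 864 - 3Ps = -131 + 2Ps, so Ps = 199.
Buyers pay Pb = 199 − 75 = 124; x' = -131 + 2·199 = 267.
Buyers' price falls by P* − Pb = 154 − 124 = 30; sellers' price rises by Ps − P* = 199 − 154 = 45.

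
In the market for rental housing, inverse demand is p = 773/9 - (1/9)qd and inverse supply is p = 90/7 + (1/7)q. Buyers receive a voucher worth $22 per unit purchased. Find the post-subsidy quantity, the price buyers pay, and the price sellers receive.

Pre-subsidy: 773/9 - (1/9)q = 90/7 + (1/7)q gives q* = 287.5625 and p* = 53.9375.
With the rebate, buyers effectively pay pb = ps − 22, where ps is the price sellers receive.
On the curves, pb = 773/9 - (1/9)q and ps = 90/7 + (1/7)q; the wedge ps − pb = 22 gives 90/7 + (1/7)q − (773/9 - (1/9)q) = 22, so q' = 374.1875.
Then pb = 773/9 − (1/9)·374.1875 = 44.3125 and ps = 90/7 + (1/7)·374.1875 = 66.3125.

q' = 374.1875; buyers pay $44.3125; sellers receive $66.3125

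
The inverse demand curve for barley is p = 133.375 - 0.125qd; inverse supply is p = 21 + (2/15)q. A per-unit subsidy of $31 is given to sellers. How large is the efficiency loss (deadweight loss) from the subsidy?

Deadweight loss = $1860

Pre-subsidy: 133.375 - 0.125q = 21 + (2/15)q gives q* = 435 and p* = 79.
With the subsidy, sellers receive ps = pb + 31 for each unit, where pb is the price buyers pay.
On the curves, pb = 133.375 - 0.125q and ps = 21 + (2/15)q; the wedge ps − pb = 31 gives 21 + (2/15)q − (133.375 - 0.125q) = 31, so q' = 555.
Then pb = 133.375 − 0.125·555 = 64 and ps = 21 + (2/15)·555 = 95.
The subsidy expands output by 555 − 435 = 120 past the efficient level; on those units the gap between marginal cost and willingness to pay runs from 0 up to 31.
DWL = ½ × 31 × 120 = 1860.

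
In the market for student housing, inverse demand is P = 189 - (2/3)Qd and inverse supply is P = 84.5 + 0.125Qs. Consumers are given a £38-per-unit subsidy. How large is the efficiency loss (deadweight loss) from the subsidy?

Pre-subsidy: 189 - (2/3)Q = 84.5 + 0.125Q gives Q* = 132 and P* = 101.
With the rebate, buyers effectively pay Pb = Ps − 38, where Ps is the price sellers receive.
On the curves, Pb = 189 - (2/3)Q and Ps = 84.5 + 0.125Q; the wedge Ps − Pb = 38 gives 84.5 + 0.125Q − (189 - (2/3)Q) = 38, so Q' = 180.
Then Pb = 189 − (2/3)·180 = 69 and Ps = 84.5 + 0.125·180 = 107.
The subsidy expands output by 180 − 132 = 48 past the efficient level; on those units the gap between marginal cost and willingness to pay runs from 0 up to 38.
DWL = ½ × 38 × 48 = 912.

Deadweight loss = £912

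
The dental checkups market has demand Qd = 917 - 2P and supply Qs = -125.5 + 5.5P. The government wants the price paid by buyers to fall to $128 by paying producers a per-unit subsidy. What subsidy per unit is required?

At a buyer price of 128, quantity demanded is 917 − 2·128 = 661.
Sellers supply 661 only when they receive Ps with -125.5 + 5.5·Ps = 661, i.e. Ps = 143.
s = Ps − Pb = 143 − 128 = 15.

Required subsidy s = $15 per unit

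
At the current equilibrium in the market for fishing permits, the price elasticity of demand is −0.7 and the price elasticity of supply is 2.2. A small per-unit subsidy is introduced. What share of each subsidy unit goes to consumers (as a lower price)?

Consumer share = 22/29

For a small subsidy around the equilibrium, the benefit split depends on the relative slopes, which at a point are proportional to the elasticities.
Buyer share = εs/(εs + |εd|) = 2.2/(2.2 + 0.7) = 22/29; seller share = |εd|/(εs + |εd|) = 7/29.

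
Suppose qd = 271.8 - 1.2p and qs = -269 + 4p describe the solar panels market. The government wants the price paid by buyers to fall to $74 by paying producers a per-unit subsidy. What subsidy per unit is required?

At a buyer price of 74, quantity demanded is 271.8 − 1.2·74 = 183.
Sellers supply 183 only when they receive ps with -269 + 4·ps = 183, i.e. ps = 113.
s = ps − pb = 113 − 74 = 39.

Required subsidy s = $39 per unit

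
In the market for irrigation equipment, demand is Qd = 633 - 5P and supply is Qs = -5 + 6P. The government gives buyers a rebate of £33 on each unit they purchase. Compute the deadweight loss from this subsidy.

Deadweight loss = £1485

Pre-subsidy: 633 - 5P = -5 + 6P gives P* = 58, Q* = 343.
With the rebate, buyers effectively pay Pb = Ps − 33, where Ps is the price sellers receive.
Demand in terms of Ps becomes Qd = 633 − 5(Ps − 33) = 798 - 5Ps. Setting this equal to supply: 798 - 5Ps = -5 + 6Ps, so Ps = 73.
Buyers pay Pb = 73 − 33 = 40; Q' = -5 + 6·73 = 433.
The subsidy expands output by 433 − 343 = 90 past the efficient level; on those units the gap between marginal cost and willingness to pay runs from 0 up to 33.
DWL = ½ × 33 × 90 = 1485.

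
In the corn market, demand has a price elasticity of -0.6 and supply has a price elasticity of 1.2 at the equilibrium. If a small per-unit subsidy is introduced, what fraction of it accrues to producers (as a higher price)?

Producer share = 1/3

For a small subsidy around the equilibrium, the benefit split depends on the relative slopes, which at a point are proportional to the elasticities.
Buyer share = εs/(εs + |εd|) = 1.2/(1.2 + 0.6) = 2/3; seller share = |εd|/(εs + |εd|) = 1/3.
So producers capture 1/3 of the subsidy.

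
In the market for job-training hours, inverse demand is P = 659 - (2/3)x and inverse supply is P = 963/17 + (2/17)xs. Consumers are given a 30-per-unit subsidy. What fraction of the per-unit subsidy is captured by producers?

Producer share = 0.15

Pre-subsidy: 659 - (2/3)x = 963/17 + (2/17)x gives x* = 768 and P* = 147.
With the rebate, buyers effectively pay Pb = Ps − 30, where Ps is the price sellers receive.
On the curves, Pb = 659 - (2/3)x and Ps = 963/17 + (2/17)x; the wedge Ps − Pb = 30 gives 963/17 + (2/17)x − (659 - (2/3)x) = 30, so x' = 806.25.
Then Pb = 659 − (2/3)·806.25 = 121.5 and Ps = 963/17 + (2/17)·806.25 = 151.5.
Buyers' price falls by P* − Pb = 147 − 121.5 = 25.5; sellers' price rises by Ps − P* = 151.5 − 147 = 4.5.
So producers capture 4.5/30 = 0.15 of each unit of subsidy.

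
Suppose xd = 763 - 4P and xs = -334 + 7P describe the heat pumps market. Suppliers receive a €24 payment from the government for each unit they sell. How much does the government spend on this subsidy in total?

Government cost = 112248/11

Pre-subsidy: 763 - 4P = -334 + 7P gives P* = 1097/11, x* = 4005/11.
With the subsidy, sellers receive Ps = Pb + 24 for each unit, where Pb is the price buyers pay.
Supply in terms of Pb becomes xs = -334 + 7(Pb + 24) = -166 + 7Pb. Setting this equal to demand: 763 - 4Pb = -166 + 7Pb, so Pb = 929/11.
Sellers receive Ps = 929/11 + 24 = 1193/11; x' = 763 − 4·(929/11) = 4677/11.
Government outlay = subsidy × quantity = 24 × 4677/11 = 112248/11.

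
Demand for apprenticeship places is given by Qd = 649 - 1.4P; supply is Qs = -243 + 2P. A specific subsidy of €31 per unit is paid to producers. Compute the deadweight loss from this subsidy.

Deadweight loss = 6727/17

Pre-subsidy: 649 - 1.4P = -243 + 2P gives P* = 4460/17, Q* = 4789/17.
With the subsidy, sellers receive Ps = Pb + 31 for each unit, where Pb is the price buyers pay.
Supply in terms of Pb becomes Qs = -243 + 2(Pb + 31) = -181 + 2Pb. Setting this equal to demand: 649 - 1.4Pb = -181 + 2Pb, so Pb = 4150/17.
Sellers receive Ps = 4150/17 + 31 = 4677/17; Q' = 649 − 1.4·(4150/17) = 5223/17.
The subsidy expands output by 5223/17 − 4789/17 = 434/17 past the efficient level; on those units the gap between marginal cost and willingness to pay runs from 0 up to 31.
DWL = ½ × 31 × 434/17 = 6727/17.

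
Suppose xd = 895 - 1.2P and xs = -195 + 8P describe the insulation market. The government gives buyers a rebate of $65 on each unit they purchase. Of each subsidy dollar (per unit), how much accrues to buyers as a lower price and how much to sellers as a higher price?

Pre-subsidy: 895 - 1.2P = -195 + 8P gives P* = 2725/23, x* = 17315/23.
With the rebate, buyers effectively pay Pb = Ps − 65, where Ps is the price sellers receive.
Demand in terms of Ps becomes xd = 895 − 1.2(Ps − 65) = 973 - 1.2Ps. Setting this equal to supply: 973 - 1.2Ps = -195 + 8Ps, so Ps = 2920/23.
Buyers pay Pb = 2920/23 − 65 = 1425/23; x' = -195 + 8·(2920/23) = 18875/23.
Buyers' price falls by P* − Pb = 2725/23 − 1425/23 = 1300/23; sellers' price rises by Ps − P* = 2920/23 − 2725/23 = 195/23.

Buyers gain 1300/23 per unit; sellers gain 195/23 per unit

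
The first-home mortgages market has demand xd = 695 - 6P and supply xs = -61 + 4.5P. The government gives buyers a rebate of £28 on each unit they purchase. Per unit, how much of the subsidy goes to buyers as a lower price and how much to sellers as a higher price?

Pre-subsidy: 695 - 6P = -61 + 4.5P gives P* = 72, x* = 263.
With the rebate, buyers effectively pay Pb = Ps − 28, where Ps is the price sellers receive.
Demand in terms of Ps becomes xd = 695 − 6(Ps − 28) = 863 - 6Ps. Setting this equal to supply: 863 - 6Ps = -61 + 4.5Ps, so Ps = 88.
Buyers pay Pb = 88 − 28 = 60; x' = -61 + 4.5·88 = 335.
Buyers' price falls by P* − Pb = 72 − 60 = 12; sellers' price rises by Ps − P* = 88 − 72 = 16.

Buyers gain £12 per unit; sellers gain £16 per unit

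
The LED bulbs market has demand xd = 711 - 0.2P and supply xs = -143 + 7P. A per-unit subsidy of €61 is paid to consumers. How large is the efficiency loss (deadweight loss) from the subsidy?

Deadweight loss = 26047/72

Pre-subsidy: 711 - 0.2P = -143 + 7P gives P* = 2135/18, x* = 12371/18.
With the rebate, buyers effectively pay Pb = Ps − 61, where Ps is the price sellers receive.
Demand in terms of Ps becomes xd = 711 − 0.2(Ps − 61) = 723.2 - 0.2Ps. Setting this equal to supply: 723.2 - 0.2Ps = -143 + 7Ps, so Ps = 4331/36.
Buyers pay Pb = 4331/36 − 61 = 2135/36; x' = -143 + 7·(4331/36) = 25169/36.
The subsidy expands output by 25169/36 − 12371/18 = 427/36 past the efficient level; on those units the gap between marginal cost and willingness to pay runs from 0 up to 61.
DWL = ½ × 61 × 427/36 = 26047/72.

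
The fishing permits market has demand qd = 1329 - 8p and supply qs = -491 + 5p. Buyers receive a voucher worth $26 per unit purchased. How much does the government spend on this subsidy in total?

Pre-subsidy: 1329 - 8p = -491 + 5p gives p* = 140, q* = 209.
With the rebate, buyers effectively pay pb = ps − 26, where ps is the price sellers receive.
Demand in terms of ps becomes qd = 1329 − 8(ps − 26) = 1537 - 8ps. Setting this equal to supply: 1537 - 8ps = -491 + 5ps, so ps = 156.
Buyers pay pb = 156 − 26 = 130; q' = -491 + 5·156 = 289.
Government outlay = subsidy × quantity = 26 × 289 = 7514.

Government cost = $7514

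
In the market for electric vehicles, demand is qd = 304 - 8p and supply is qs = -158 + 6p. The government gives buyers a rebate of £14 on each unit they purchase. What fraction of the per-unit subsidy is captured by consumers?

Pre-subsidy: 304 - 8p = -158 + 6p gives p* = 33, q* = 40.
With the rebate, buyers effectively pay pb = ps − 14, where ps is the price sellers receive.
Demand in terms of ps becomes qd = 304 − 8(ps − 14) = 416 - 8ps. Setting this equal to supply: 416 - 8ps = -158 + 6ps, so ps = 41.
Buyers pay pb = 41 − 14 = 27; q' = -158 + 6·41 = 88.
Buyers' price falls by p* − pb = 33 − 27 = 6; sellers' price rises by ps − p* = 41 − 33 = 8.
So consumers capture 6/14 = 3/7 of each unit of subsidy.

Consumer share = 3/7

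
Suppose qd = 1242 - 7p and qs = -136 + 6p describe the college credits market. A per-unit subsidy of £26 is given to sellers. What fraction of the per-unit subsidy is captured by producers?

Producer share = 7/13

Pre-subsidy: 1242 - 7p = -136 + 6p gives p* = 106, q* = 500.
With the subsidy, sellers receive ps = pb + 26 for each unit, where pb is the price buyers pay.
Supply in terms of pb becomes qs = -136 + 6(pb + 26) = 20 + 6pb. Setting this equal to demand: 1242 - 7pb = 20 + 6pb, so pb = 94.
Sellers receive ps = 94 + 26 = 120; q' = 1242 − 7·94 = 584.
Buyers' price falls by p* − pb = 106 − 94 = 12; sellers' price rises by ps − p* = 120 − 106 = 14.
So producers capture 14/26 = 7/13 of each unit of subsidy.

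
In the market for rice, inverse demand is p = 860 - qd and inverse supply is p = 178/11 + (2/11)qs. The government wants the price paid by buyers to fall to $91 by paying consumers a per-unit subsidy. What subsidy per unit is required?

Required subsidy s = $65 per unit

At a buyer price of 91, quantity demanded is 860 − 1·91 = 769.
Sellers supply 769 only when they receive ps = 178/11 + (2/11)·769 = 156.
s = ps − pb = 156 − 91 = 65.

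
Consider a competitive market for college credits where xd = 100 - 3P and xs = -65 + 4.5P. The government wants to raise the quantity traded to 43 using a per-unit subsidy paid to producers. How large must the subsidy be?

Required subsidy s = 5 per unit

At x = 43, invert demand for the buyer price: Pb = (100 − 43)/3 = 19; invert supply for the seller price: Ps = (43 − (-65))/4.5 = 24.
The subsidy must fill the gap: s = Ps − Pb = 24 − 19 = 5.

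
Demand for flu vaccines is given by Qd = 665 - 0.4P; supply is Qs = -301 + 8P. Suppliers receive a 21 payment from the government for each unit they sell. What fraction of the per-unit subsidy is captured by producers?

Producer share = 1/21

Pre-subsidy: 665 - 0.4P = -301 + 8P gives P* = 115, Q* = 619.
With the subsidy, sellers receive Ps = Pb + 21 for each unit, where Pb is the price buyers pay.
Supply in terms of Pb becomes Qs = -301 + 8(Pb + 21) = -133 + 8Pb. Setting this equal to demand: 665 - 0.4Pb = -133 + 8Pb, so Pb = 95.
Sellers receive Ps = 95 + 21 = 116; Q' = 665 − 0.4·95 = 627.
Buyers' price falls by P* − Pb = 115 − 95 = 20; sellers' price rises by Ps − P* = 116 − 115 = 1.
So producers capture 1/21 = 1/21 of each unit of subsidy.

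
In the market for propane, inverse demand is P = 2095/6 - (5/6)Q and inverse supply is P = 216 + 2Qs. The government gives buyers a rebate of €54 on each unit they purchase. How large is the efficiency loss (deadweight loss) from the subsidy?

Pre-subsidy: 2095/6 - (5/6)Q = 216 + 2Q gives Q* = 47 and P* = 310.
With the rebate, buyers effectively pay Pb = Ps − 54, where Ps is the price sellers receive.
On the curves, Pb = 2095/6 - (5/6)Q and Ps = 216 + 2Q; the wedge Ps − Pb = 54 gives 216 + 2Q − (2095/6 - (5/6)Q) = 54, so Q' = 1123/17.
Then Pb = 2095/6 − (5/6)·(1123/17) = 5000/17 and Ps = 216 + 2·(1123/17) = 5918/17.
The subsidy expands output by 1123/17 − 47 = 324/17 past the efficient level; on those units the gap between marginal cost and willingness to pay runs from 0 up to 54.
DWL = ½ × 54 × 324/17 = 8748/17.

Deadweight loss = 8748/17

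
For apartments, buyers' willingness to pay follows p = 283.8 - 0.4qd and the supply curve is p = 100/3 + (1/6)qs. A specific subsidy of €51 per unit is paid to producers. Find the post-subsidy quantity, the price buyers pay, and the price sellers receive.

Pre-subsidy: 283.8 - 0.4q = 100/3 + (1/6)q gives q* = 442 and p* = 107.
With the subsidy, sellers receive ps = pb + 51 for each unit, where pb is the price buyers pay.
On the curves, pb = 283.8 - 0.4q and ps = 100/3 + (1/6)q; the wedge ps − pb = 51 gives 100/3 + (1/6)q − (283.8 - 0.4q) = 51, so q' = 532.
Then pb = 283.8 − 0.4·532 = 71 and ps = 100/3 + (1/6)·532 = 122.

q' = 532; buyers pay €71; sellers receive €122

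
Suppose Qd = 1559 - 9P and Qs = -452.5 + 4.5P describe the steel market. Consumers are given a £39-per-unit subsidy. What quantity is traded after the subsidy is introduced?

Pre-subsidy: 1559 - 9P = -452.5 + 4.5P gives P* = 149, Q* = 218.
With the rebate, buyers effectively pay Pb = Ps − 39, where Ps is the price sellers receive.
Demand in terms of Ps becomes Qd = 1559 − 9(Ps − 39) = 1910 - 9Ps. Setting this equal to supply: 1910 - 9Ps = -452.5 + 4.5Ps, so Ps = 175.
Buyers pay Pb = 175 − 39 = 136; Q' = -452.5 + 4.5·175 = 335.

Q' = 335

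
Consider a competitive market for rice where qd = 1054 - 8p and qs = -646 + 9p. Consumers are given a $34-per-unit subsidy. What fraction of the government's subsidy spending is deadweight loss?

Pre-subsidy: 1054 - 8p = -646 + 9p gives p* = 100, q* = 254.
With the rebate, buyers effectively pay pb = ps − 34, where ps is the price sellers receive.
Demand in terms of ps becomes qd = 1054 − 8(ps − 34) = 1326 - 8ps. Setting this equal to supply: 1326 - 8ps = -646 + 9ps, so ps = 116.
Buyers pay pb = 116 − 34 = 82; q' = -646 + 9·116 = 398.
ΔCS = ½(254 + 398)(100 − 82) = 5868; ΔPS = ½(254 + 398)(116 − 100) = 5216.
Government spending = 34 × 398 = 13532.
DWL = ½ × 34 × (398 − 254) = 2448; fraction = 2448 / 13532 = 36/199.

DWL / government spending = 36/199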